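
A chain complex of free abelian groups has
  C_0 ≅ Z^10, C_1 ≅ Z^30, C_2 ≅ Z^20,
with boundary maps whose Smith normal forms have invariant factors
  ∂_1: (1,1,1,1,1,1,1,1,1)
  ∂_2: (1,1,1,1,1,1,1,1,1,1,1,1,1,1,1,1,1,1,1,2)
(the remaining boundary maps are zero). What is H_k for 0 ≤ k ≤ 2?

H_0: b_0 = 10 − 0 − 9 = 1; torsion from ∂_1 factors > 1: none. So H_0 = Z.
H_1: b_1 = 30 − 9 − 20 = 1; torsion from ∂_2 factors > 1: [2]. So H_1 = Z ⊕ Z/2.
H_2: b_2 = 20 − 20 − 0 = 0; torsion from ∂_3 factors > 1: none. So H_2 = 0.

H_0 = Z,  H_1 = Z ⊕ Z/2,  H_2 = 0.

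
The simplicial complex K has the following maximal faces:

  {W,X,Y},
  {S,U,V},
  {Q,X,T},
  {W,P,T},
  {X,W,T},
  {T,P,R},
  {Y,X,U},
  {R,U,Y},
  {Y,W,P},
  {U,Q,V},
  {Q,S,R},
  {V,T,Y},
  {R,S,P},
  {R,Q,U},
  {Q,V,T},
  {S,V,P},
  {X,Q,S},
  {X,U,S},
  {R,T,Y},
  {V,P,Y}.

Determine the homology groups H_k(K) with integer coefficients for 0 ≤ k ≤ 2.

We work with the vertex ordering P < Q < R < S < T < U < V < W < X < Y. The simplices of K, each written with vertices in increasing order, are:

  0-simplices (10): P, Q, R, S, T, U, V, W, X, Y
  1-simplices (30): PR, PS, PT, PV, PW, PY, QR, QS, QT, QU, QV, QX, RS, RT, RU, RY, SU, SV, SX, TV, TW, TX, TY, UV, UX, UY, VY, WX, WY, XY
  2-simplices (20): PRS, PRT, PSV, PTW, PVY, PWY, QRS, QRU, QSX, QTV, QTX, QUV, RTY, RUY, SUV, SUX, TVY, TWX, UXY, WXY

giving chain groups C_0 ≅ Z^10, C_1 ≅ Z^30, C_2 ≅ Z^20.

Boundary ∂_1: C_1 → C_0 sends each edge [p,q] (with p < q) to q − p. For instance
  ∂PT = T − P.
The 10×30 boundary matrix has rank 9 and Smith normal form diag(1,1,1,1,1,1,1,1,1).

Boundary ∂_2: C_2 → C_1 sends each 2-simplex [p,q,r] to [q,r] − [p,r] + [p,q]. For instance
  ∂RUY = UY − RY + RU,
  ∂PTW = TW − PW + PT.
The resulting 30×20 matrix has rank 20, and its Smith normal form has invariant factors (1,1,1,1,1,1,1,1,1,1,1,1,1,1,1,1,1,1,1,2).

Computing H_k = (kernel of ∂_k) / (image of ∂_{k+1}):

  H_0: rank C_0 − rank ∂_1 = 10 − 9 = 1, and the invariant factors of ∂_1 are all 1, so H_0 ≅ Z.
  H_1: rank ker ∂_1 − rank ∂_2 = (30 − 9) − 20 = 1, and ∂_2 has invariant factor 2 > 1, so H_1 ≅ Z ⊕ Z/2Z.
  H_2: rank ker ∂_2 − rank ∂_3 = (20 − 20) − 0 = 0, and there is no ∂_3, so H_2 ≅ 0.

H_0 ≅ Z,  H_1 ≅ Z ⊕ Z/2Z,  H_2 = 0.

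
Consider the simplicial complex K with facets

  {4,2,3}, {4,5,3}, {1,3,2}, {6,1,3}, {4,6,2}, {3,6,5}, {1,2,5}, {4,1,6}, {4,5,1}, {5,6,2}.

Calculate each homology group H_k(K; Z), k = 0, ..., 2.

H_0 ≅ Z,  H_1 ≅ Z/2,  H_2 = 0.

Fix the vertex order 1 < 2 < 3 < 4 < 5 < 6 and write every simplex with vertices in increasing order. Then dim K = 2 and the simplices of K are:

  0-simplices (6): [1], [2], [3], [4], [5], [6]
  1-simplices (15): [1,2], [1,3], [1,4], [1,5], [1,6], [2,3], [2,4], [2,5], [2,6], [3,4], [3,5], [3,6], [4,5], [4,6], [5,6]
  2-simplices (10): [1,2,3], [1,2,5], [1,3,6], [1,4,5], [1,4,6], [2,3,4], [2,4,6], [2,5,6], [3,4,5], [3,5,6]

Hence C_0 ≅ Z^6, C_1 ≅ Z^15, C_2 ≅ Z^10.

Boundary ∂_1: C_1 → C_0 is given by ∂[p,q] = [q] − [p]. For instance
  ∂[1,3] = [3] − [1].
The resulting 6×15 matrix has rank 5, and its Smith normal form has invariant factors (1,1,1,1,1).

The boundary map ∂_2: C_2 → C_1 maps a triangle to the signed sum of its edges. For instance
  ∂[1,2,3] = [2,3] − [1,3] + [1,2],
  ∂[2,4,6] = [4,6] − [2,6] + [2,4].
As a 15×10 matrix over Z this has rank 10, with invariant factors (1,1,1,1,1,1,1,1,1,2).

Now H_k = ker ∂_k / im ∂_{k+1}, so:

  H_0: rank C_0 − rank ∂_1 = 6 − 5 = 1, and the invariant factors of ∂_1 are all 1, so H_0 ≅ Z.
  H_1: rank ker ∂_1 − rank ∂_2 = (15 − 5) − 10 = 0, and ∂_2 has invariant factor 2 > 1, so H_1 ≅ Z/2.
  H_2: rank ker ∂_2 − rank ∂_3 = (10 − 10) − 0 = 0, and there is no ∂_3, so H_2 ≅ 0.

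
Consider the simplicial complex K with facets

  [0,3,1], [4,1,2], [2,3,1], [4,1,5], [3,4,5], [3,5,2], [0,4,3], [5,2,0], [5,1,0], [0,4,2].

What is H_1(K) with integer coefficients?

Order the vertices as 0 < 1 < 2 < 3 < 4 < 5. Listing each simplex with vertices in this order, K has dimension 2 with simplices:

  0-simplices (6): [0], [1], [2], [3], [4], [5]
  1-simplices (15): [0,1], [0,2], [0,3], [0,4], [0,5], [1,2], [1,3], [1,4], [1,5], [2,3], [2,4], [2,5], [3,4], [3,5], [4,5]
  2-simplices (10): [0,1,3], [0,1,5], [0,2,4], [0,2,5], [0,3,4], [1,2,3], [1,2,4], [1,4,5], [2,3,5], [3,4,5]

giving chain groups C_0 ≅ Z^6, C_1 ≅ Z^15, C_2 ≅ Z^10.

∂_1: C_1 → C_0 is given by ∂[p,q] = [q] − [p].
This gives a 6×15 integer matrix of rank 5; reducing to Smith normal form yields diagonal entries (1,1,1,1,1).

Boundary ∂_2: C_2 → C_1 sends each 2-simplex [p,q,r] to [q,r] − [p,r] + [p,q]. For instance
  ∂[1,2,3] = [2,3] − [1,3] + [1,2],
  ∂[0,1,3] = [1,3] − [0,3] + [0,1].
This gives a 15×10 integer matrix of rank 10; reducing to Smith normal form yields diagonal entries (1,1,1,1,1,1,1,1,1,2).

Reading off H_k = ker ∂_k / im ∂_{k+1}:

  H_1: rank ker ∂_1 − rank ∂_2 = (15 − 5) − 10 = 0, and ∂_2 has invariant factor 2 > 1, so H_1 ≅ Z/2.

H_1 ≅ Z/2.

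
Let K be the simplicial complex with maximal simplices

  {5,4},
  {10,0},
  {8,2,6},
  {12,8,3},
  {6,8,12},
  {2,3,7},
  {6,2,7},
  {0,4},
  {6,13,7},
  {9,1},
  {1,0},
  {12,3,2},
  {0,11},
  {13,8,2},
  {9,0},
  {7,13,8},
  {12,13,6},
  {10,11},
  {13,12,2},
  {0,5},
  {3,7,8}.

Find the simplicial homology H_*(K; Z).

H_0 = Z^2,  H_1 = Z^3 ⊕ Z/2Z,  H_2 = 0.

Order the vertices as 0 < 1 < 2 < 3 < 4 < 5 < 6 < 7 < 8 < 9 < 10 < 11 < 12 < 13. Listing each simplex with vertices in this order, K has dimension 2 with simplices:

  0-simplices (14): [0], [1], [2], [3], [4], [5], [6], [7], [8], [9], [10], [11], [12], [13]
  1-simplices (27): (27 of them)
  2-simplices (12): [2,3,7], [2,3,12], [2,6,7], [2,6,8], [2,8,13], [2,12,13], [3,7,8], [3,8,12], [6,7,13], [6,8,12], [6,12,13], [7,8,13]

giving chain groups C_0 ≅ Z^14, C_1 ≅ Z^27, C_2 ≅ Z^12.

∂_1: C_1 → C_0 is given by ∂[p,q] = [q] − [p]. For instance
  ∂[6,7] = [7] − [6].
As a 14×27 matrix over Z this has rank 12, with invariant factors (1,1,1,1,1,1,1,1,1,1,1,1).

∂_2: C_2 → C_1 maps a triangle to the signed sum of its edges. For instance
  ∂[2,3,12] = [3,12] − [2,12] + [2,3],
  ∂[7,8,13] = [8,13] − [7,13] + [7,8].
As a 27×12 matrix over Z this has rank 12, with invariant factors (1,1,1,1,1,1,1,1,1,1,1,2).

From H_k ≅ ker(∂_k) / im(∂_{k+1}) we obtain:

  H_0: rank C_0 − rank ∂_1 = 14 − 12 = 2, and the invariant factors of ∂_1 are all 1, so H_0 = Z^2.
  H_1: rank ker ∂_1 − rank ∂_2 = (27 − 12) − 12 = 3, and ∂_2 has invariant factor 2 > 1, so H_1 = Z^3 ⊕ Z/2Z.
  H_2: rank ker ∂_2 − rank ∂_3 = (12 − 12) − 0 = 0, and there is no ∂_3, so H_2 = 0.

As a check, the Euler characteristic is 14 − 27 + 12 = -1, which agrees with 2 − 3 + 0 = -1.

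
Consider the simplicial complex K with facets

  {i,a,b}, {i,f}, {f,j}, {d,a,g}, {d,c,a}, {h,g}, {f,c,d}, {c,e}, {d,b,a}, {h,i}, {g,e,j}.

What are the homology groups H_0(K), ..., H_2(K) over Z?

H_0 = Z,  H_1 = Z^4,  H_2 = 0.

K has 10 vertices, 19 edges, 6 triangles.
rank ∂_0 = 0, rank ∂_1 = 9 ⇒ b_0 = 10 − 0 − 9 = 1; all invariant factors of ∂_1 are 1 so no torsion. So H_0 = Z.
rank ∂_1 = 9, rank ∂_2 = 6 ⇒ b_1 = 19 − 9 − 6 = 4; all invariant factors of ∂_2 are 1 so no torsion. So H_1 = Z^4.
rank ∂_2 = 6, rank ∂_3 = 0 ⇒ b_2 = 6 − 6 − 0 = 0. So H_2 = 0.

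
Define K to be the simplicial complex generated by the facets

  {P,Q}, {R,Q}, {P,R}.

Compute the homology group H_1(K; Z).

K has 3 vertices, 3 edges.
rank ∂_1 = 2, rank ∂_2 = 0 ⇒ b_1 = 3 − 2 − 0 = 1. So H_1 = Z.

H_1 = Z.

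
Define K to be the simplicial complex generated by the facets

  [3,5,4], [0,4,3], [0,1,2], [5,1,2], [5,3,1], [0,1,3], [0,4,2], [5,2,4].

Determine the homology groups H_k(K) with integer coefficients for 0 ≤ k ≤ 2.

H_0 ≅ Z,  H_1 = 0,  H_2 ≅ Z.

Take the total order 0 < 1 < 2 < 3 < 4 < 5 on the vertex set. Then K (dimension 2) consists of the simplices:

  0-simplices (6): [0], [1], [2], [3], [4], [5]
  1-simplices (12): [0,1], [0,2], [0,3], [0,4], [1,2], [1,3], [1,5], [2,4], [2,5], [3,4], [3,5], [4,5]
  2-simplices (8): [0,1,2], [0,1,3], [0,2,4], [0,3,4], [1,2,5], [1,3,5], [2,4,5], [3,4,5]

so the chain groups are C_0 ≅ Z^6, C_1 ≅ Z^12, C_2 ≅ Z^8.

Boundary ∂_1: C_1 → C_0 sends each edge [p,q] (with p < q) to q − p. For instance
  ∂[1,2] = [2] − [1].
As a 6×12 matrix over Z this has rank 5, with invariant factors (1,1,1,1,1).

Boundary ∂_2: C_2 → C_1 sends each 2-simplex [p,q,r] to [q,r] − [p,r] + [p,q]. For instance
  ∂[0,2,4] = [2,4] − [0,4] + [0,2],
  ∂[3,4,5] = [4,5] − [3,5] + [3,4].
The 12×8 boundary matrix has rank 7 and Smith normal form diag(1,1,1,1,1,1,1).

Now H_k = ker ∂_k / im ∂_{k+1}, so:

  H_0: rank C_0 − rank ∂_1 = 6 − 5 = 1, and the invariant factors of ∂_1 are all 1, so H_0 = Z.
  H_1: rank ker ∂_1 − rank ∂_2 = (12 − 5) − 7 = 0, and the invariant factors of ∂_2 are all 1, so H_1 = 0.
  H_2: rank ker ∂_2 − rank ∂_3 = (8 − 7) − 0 = 1, and there is no ∂_3, so H_2 = Z.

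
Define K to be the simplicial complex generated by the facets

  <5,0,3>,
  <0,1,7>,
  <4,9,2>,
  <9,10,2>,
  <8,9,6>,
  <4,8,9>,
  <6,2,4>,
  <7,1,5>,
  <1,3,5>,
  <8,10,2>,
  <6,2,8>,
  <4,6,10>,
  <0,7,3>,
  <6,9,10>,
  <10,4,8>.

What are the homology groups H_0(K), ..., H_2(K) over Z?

H_0 = Z^2,  H_1 = Z × Z/2,  H_2 = 0.

Fix the vertex order 0 < 1 < 2 < 3 < 4 < 5 < 6 < 7 < 8 < 9 < 10 and write every simplex with vertices in increasing order. Then dim K = 2 and the simplices of K are:

  0-simplices (11): [0], [1], [2], [3], [4], [5], [6], [7], [8], [9], [10]
  1-simplices (25): (25 of them)
  2-simplices (15): [0,1,7], [0,3,5], [0,3,7], [1,3,5], [1,5,7], [2,4,6], [2,4,9], [2,6,8], [2,8,10], [2,9,10], [4,6,10], [4,8,9], [4,8,10], [6,8,9], [6,9,10]

Hence C_0 ≅ Z^11, C_1 ≅ Z^25, C_2 ≅ Z^15.

Boundary ∂_1: C_1 → C_0 maps an edge to its endpoints' difference, ∂[p,q] = q − p.
The 11×25 boundary matrix has rank 9 and Smith normal form diag(1,1,1,1,1,1,1,1,1).

Boundary ∂_2: C_2 → C_1 sends each 2-simplex [p,q,r] to [q,r] − [p,r] + [p,q]. For instance
  ∂[0,3,5] = [3,5] − [0,5] + [0,3],
  ∂[2,4,6] = [4,6] − [2,6] + [2,4].
The 25×15 boundary matrix has rank 15 and Smith normal form diag(1,1,1,1,1,1,1,1,1,1,1,1,1,1,2).

From H_k ≅ ker(∂_k) / im(∂_{k+1}) we obtain:

  H_0: rank C_0 − rank ∂_1 = 11 − 9 = 2, and the invariant factors of ∂_1 are all 1, so H_0 ≅ Z^2.
  H_1: rank ker ∂_1 − rank ∂_2 = (25 − 9) − 15 = 1, and ∂_2 has invariant factor 2 > 1, so H_1 ≅ Z × Z/2.
  H_2: rank ker ∂_2 − rank ∂_3 = (15 − 15) − 0 = 0, and there is no ∂_3, so H_2 ≅ 0.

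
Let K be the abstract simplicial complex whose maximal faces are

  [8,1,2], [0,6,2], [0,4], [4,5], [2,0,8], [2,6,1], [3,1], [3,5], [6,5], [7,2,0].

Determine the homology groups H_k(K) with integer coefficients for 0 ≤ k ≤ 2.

Fix the vertex order 0 < 1 < 2 < 3 < 4 < 5 < 6 < 7 < 8 and write every simplex with vertices in increasing order. Then dim K = 2 and the simplices of K are:

  0-simplices (9): [0], [1], [2], [3], [4], [5], [6], [7], [8]
  1-simplices (15): [0,2], [0,4], [0,6], [0,7], [0,8], [1,2], [1,3], [1,6], [1,8], [2,6], [2,7], [2,8], [3,5], [4,5], [5,6]
  2-simplices (5): [0,2,6], [0,2,7], [0,2,8], [1,2,6], [1,2,8]

so the chain groups are C_0 ≅ Z^9, C_1 ≅ Z^15, C_2 ≅ Z^5.

Boundary ∂_1: C_1 → C_0 maps an edge to its endpoints' difference, ∂[p,q] = q − p. For instance
  ∂[2,8] = [8] − [2].
The resulting 9×15 matrix has rank 8, and its Smith normal form has invariant factors (1,1,1,1,1,1,1,1).

∂_2: C_2 → C_1 sends each 2-simplex [p,q,r] to [q,r] − [p,r] + [p,q]. For instance
  ∂[0,2,7] = [2,7] − [0,7] + [0,2],
  ∂[0,2,6] = [2,6] − [0,6] + [0,2].
This gives a 15×5 integer matrix of rank 5; reducing to Smith normal form yields diagonal entries (1,1,1,1,1).

From H_k ≅ ker(∂_k) / im(∂_{k+1}) we obtain:

  H_0: rank C_0 − rank ∂_1 = 9 − 8 = 1, and the invariant factors of ∂_1 are all 1, so H_0 ≅ Z.
  H_1: rank ker ∂_1 − rank ∂_2 = (15 − 8) − 5 = 2, and the invariant factors of ∂_2 are all 1, so H_1 ≅ Z^2.
  H_2: rank ker ∂_2 − rank ∂_3 = (5 − 5) − 0 = 0, and there is no ∂_3, so H_2 ≅ 0.

H_0 = Z,  H_1 = Z^2,  H_2 = 0.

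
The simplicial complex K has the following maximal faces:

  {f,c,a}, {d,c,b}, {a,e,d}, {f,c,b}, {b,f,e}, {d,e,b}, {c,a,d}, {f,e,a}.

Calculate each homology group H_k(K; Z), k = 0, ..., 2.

H_0 = Z,  H_1 = 0,  H_2 = Z.

K has 6 vertices, 12 edges, 8 triangles.
rank ∂_0 = 0, rank ∂_1 = 5 ⇒ b_0 = 6 − 0 − 5 = 1; all invariant factors of ∂_1 are 1 so no torsion. So H_0 ≅ Z.
rank ∂_1 = 5, rank ∂_2 = 7 ⇒ b_1 = 12 − 5 − 7 = 0; all invariant factors of ∂_2 are 1 so no torsion. So H_1 ≅ 0.
rank ∂_2 = 7, rank ∂_3 = 0 ⇒ b_2 = 8 − 7 − 0 = 1. So H_2 ≅ Z.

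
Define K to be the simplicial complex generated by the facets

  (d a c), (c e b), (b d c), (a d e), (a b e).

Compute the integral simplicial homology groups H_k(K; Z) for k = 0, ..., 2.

K has 5 vertices, 10 edges, 5 triangles.
rank ∂_0 = 0, rank ∂_1 = 4 ⇒ b_0 = 5 − 0 − 4 = 1; all invariant factors of ∂_1 are 1 so no torsion. So H_0 = Z.
rank ∂_1 = 4, rank ∂_2 = 5 ⇒ b_1 = 10 − 4 − 5 = 1; all invariant factors of ∂_2 are 1 so no torsion. So H_1 = Z.
rank ∂_2 = 5, rank ∂_3 = 0 ⇒ b_2 = 5 − 5 − 0 = 0. So H_2 = 0.

H_0 = Z,  H_1 = Z,  H_2 = 0.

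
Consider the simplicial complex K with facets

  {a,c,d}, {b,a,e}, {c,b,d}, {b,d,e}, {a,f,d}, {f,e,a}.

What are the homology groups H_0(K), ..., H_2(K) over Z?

H_0 = Z,  H_1 = Z,  H_2 = 0.

Order the vertices as a < b < c < d < e < f. Listing each simplex with vertices in this order, K has dimension 2 with simplices:

  0-simplices (6): a, b, c, d, e, f
  1-simplices (12): ab, ac, ad, ae, af, bc, bd, be, cd, de, df, ef
  2-simplices (6): abe, acd, adf, aef, bcd, bde

so the chain groups are C_0 ≅ Z^6, C_1 ≅ Z^12, C_2 ≅ Z^6.

Boundary ∂_1: C_1 → C_0 sends each edge [p,q] (with p < q) to q − p.
This gives a 6×12 integer matrix of rank 5; reducing to Smith normal form yields diagonal entries (1,1,1,1,1).

∂_2: C_2 → C_1 sends each 2-simplex [p,q,r] to [q,r] − [p,r] + [p,q]. For instance
  ∂bde = de − be + bd,
  ∂aef = ef − af + ae.
The 12×6 boundary matrix has rank 6 and Smith normal form diag(1,1,1,1,1,1).

Now H_k = ker ∂_k / im ∂_{k+1}, so:

  H_0: rank C_0 − rank ∂_1 = 6 − 5 = 1, and the invariant factors of ∂_1 are all 1, so H_0 ≅ Z.
  H_1: rank ker ∂_1 − rank ∂_2 = (12 − 5) − 6 = 1, and the invariant factors of ∂_2 are all 1, so H_1 ≅ Z.
  H_2: rank ker ∂_2 − rank ∂_3 = (6 − 6) − 0 = 0, and there is no ∂_3, so H_2 ≅ 0.

As a check, the Euler characteristic is 6 − 12 + 6 = 0, which agrees with 1 − 1 + 0 = 0.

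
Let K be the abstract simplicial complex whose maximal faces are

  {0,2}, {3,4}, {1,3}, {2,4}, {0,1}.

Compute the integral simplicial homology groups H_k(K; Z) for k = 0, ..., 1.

H_0 = Z,  H_1 = Z.

Take the total order 0 < 1 < 2 < 3 < 4 on the vertex set. Then K (dimension 1) consists of the simplices:

  0-simplices (5): [0], [1], [2], [3], [4]
  1-simplices (5): [0,1], [0,2], [1,3], [2,4], [3,4]

giving chain groups C_0 ≅ Z^5, C_1 ≅ Z^5.

Boundary ∂_1: C_1 → C_0 sends each edge [p,q] (with p < q) to q − p. For instance
  ∂[1,3] = [3] − [1].
This gives a 5×5 integer matrix of rank 4; reducing to Smith normal form yields diagonal entries (1,1,1,1).

From H_k ≅ ker(∂_k) / im(∂_{k+1}) we obtain:

  H_0: rank C_0 − rank ∂_1 = 5 − 4 = 1, and the invariant factors of ∂_1 are all 1, so H_0 = Z.
  H_1: rank ker ∂_1 − rank ∂_2 = (5 − 4) − 0 = 1, and there is no ∂_2, so H_1 = Z.

As a check, the Euler characteristic is 5 − 5 = 0, which agrees with 1 − 1 = 0.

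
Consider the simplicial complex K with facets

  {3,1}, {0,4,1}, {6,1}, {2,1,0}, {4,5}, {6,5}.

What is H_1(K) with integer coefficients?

We work with the vertex ordering 0 < 1 < 2 < 3 < 4 < 5 < 6. The simplices of K, each written with vertices in increasing order, are:

  0-simplices (7): [0], [1], [2], [3], [4], [5], [6]
  1-simplices (9): [0,1], [0,2], [0,4], [1,2], [1,3], [1,4], [1,6], [4,5], [5,6]
  2-simplices (2): [0,1,2], [0,1,4]

so the chain groups are C_0 ≅ Z^7, C_1 ≅ Z^9, C_2 ≅ Z^2.

The boundary map ∂_1: C_1 → C_0 maps an edge to its endpoints' difference, ∂[p,q] = q − p. For instance
  ∂[4,5] = [5] − [4].
The resulting 7×9 matrix has rank 6, and its Smith normal form has invariant factors (1,1,1,1,1,1).

Boundary ∂_2: C_2 → C_1 maps a triangle to the signed sum of its edges. For instance
  ∂[0,1,2] = [1,2] − [0,2] + [0,1],
  ∂[0,1,4] = [1,4] − [0,4] + [0,1].
The resulting 9×2 matrix has rank 2, and its Smith normal form has invariant factors (1,1).

Now H_k = ker ∂_k / im ∂_{k+1}, so:

  H_1: rank ker ∂_1 − rank ∂_2 = (9 − 6) − 2 = 1, and the invariant factors of ∂_2 are all 1, so H_1 ≅ Z.

H_1 = Z.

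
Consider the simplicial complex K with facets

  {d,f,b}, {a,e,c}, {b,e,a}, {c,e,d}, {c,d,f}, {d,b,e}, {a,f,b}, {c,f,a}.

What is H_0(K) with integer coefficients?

H_0 ≅ Z.

Take the total order a < b < c < d < e < f on the vertex set. Then K (dimension 2) consists of the simplices:

  0-simplices (6): a, b, c, d, e, f
  1-simplices (12): ab, ac, ae, af, bd, be, bf, cd, ce, cf, de, df
  2-simplices (8): abe, abf, ace, acf, bde, bdf, cde, cdf

giving chain groups C_0 ≅ Z^6, C_1 ≅ Z^12, C_2 ≅ Z^8.

∂_1: C_1 → C_0 is given by ∂[p,q] = [q] − [p].
The 6×12 boundary matrix has rank 5 and Smith normal form diag(1,1,1,1,1).

∂_2: C_2 → C_1 sends each 2-simplex [p,q,r] to [q,r] − [p,r] + [p,q]. For instance
  ∂abe = be − ae + ab,
  ∂ace = ce − ae + ac.
This gives a 12×8 integer matrix of rank 7; reducing to Smith normal form yields diagonal entries (1,1,1,1,1,1,1).

From H_k ≅ ker(∂_k) / im(∂_{k+1}) we obtain:

  H_0: rank C_0 − rank ∂_1 = 6 − 5 = 1, and the invariant factors of ∂_1 are all 1, so H_0 ≅ Z.

(K is a triangulation of the 2-sphere S^2.)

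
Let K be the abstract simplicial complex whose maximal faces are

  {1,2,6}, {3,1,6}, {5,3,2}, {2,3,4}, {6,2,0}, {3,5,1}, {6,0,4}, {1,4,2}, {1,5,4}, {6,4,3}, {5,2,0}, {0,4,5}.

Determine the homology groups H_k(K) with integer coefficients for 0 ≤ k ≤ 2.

K has 7 vertices, 18 edges, 12 triangles.
rank ∂_0 = 0, rank ∂_1 = 6 ⇒ b_0 = 7 − 0 − 6 = 1; all invariant factors of ∂_1 are 1 so no torsion. So H_0 ≅ Z.
rank ∂_1 = 6, rank ∂_2 = 12 ⇒ b_1 = 18 − 6 − 12 = 0; ∂_2 has invariant factor(s) [2] giving torsion. So H_1 ≅ Z/2Z.
rank ∂_2 = 12, rank ∂_3 = 0 ⇒ b_2 = 12 − 12 − 0 = 0. So H_2 ≅ 0.

H_0 ≅ Z,  H_1 ≅ Z/2Z,  H_2 = 0.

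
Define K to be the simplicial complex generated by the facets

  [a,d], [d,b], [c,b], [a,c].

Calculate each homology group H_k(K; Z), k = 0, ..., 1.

Order the vertices as a < b < c < d. Listing each simplex with vertices in this order, K has dimension 1 with simplices:

  0-simplices (4): a, b, c, d
  1-simplices (4): ac, ad, bc, bd

giving chain groups C_0 ≅ Z^4, C_1 ≅ Z^4.

∂_1: C_1 → C_0 is given by ∂[p,q] = [q] − [p].
The 4×4 boundary matrix has rank 3 and Smith normal form diag(1,1,1).

Reading off H_k = ker ∂_k / im ∂_{k+1}:

  H_0: rank C_0 − rank ∂_1 = 4 − 3 = 1, and the invariant factors of ∂_1 are all 1, so H_0 = Z.
  H_1: rank ker ∂_1 − rank ∂_2 = (4 − 3) − 0 = 1, and there is no ∂_2, so H_1 = Z.

(K is a triangulation of the circle S^1.)

H_0 ≅ Z,  H_1 ≅ Z.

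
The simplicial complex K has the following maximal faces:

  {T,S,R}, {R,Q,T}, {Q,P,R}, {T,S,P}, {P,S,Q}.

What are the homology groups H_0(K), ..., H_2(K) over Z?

Order the vertices as P < Q < R < S < T. Listing each simplex with vertices in this order, K has dimension 2 with simplices:

  0-simplices (5): P, Q, R, S, T
  1-simplices (10): PQ, PR, PS, PT, QR, QS, QT, RS, RT, ST
  2-simplices (5): PQR, PQS, PST, QRT, RST

giving chain groups C_0 ≅ Z^5, C_1 ≅ Z^10, C_2 ≅ Z^5.

Boundary ∂_1: C_1 → C_0 is given by ∂[p,q] = [q] − [p]. For instance
  ∂PR = R − P.
This gives a 5×10 integer matrix of rank 4; reducing to Smith normal form yields diagonal entries (1,1,1,1).

Boundary ∂_2: C_2 → C_1 sends each 2-simplex [p,q,r] to [q,r] − [p,r] + [p,q]. For instance
  ∂PST = ST − PT + PS,
  ∂RST = ST − RT + RS.
The resulting 10×5 matrix has rank 5, and its Smith normal form has invariant factors (1,1,1,1,1).

Reading off H_k = ker ∂_k / im ∂_{k+1}:

  H_0: rank C_0 − rank ∂_1 = 5 − 4 = 1, and the invariant factors of ∂_1 are all 1, so H_0 ≅ Z.
  H_1: rank ker ∂_1 − rank ∂_2 = (10 − 4) − 5 = 1, and the invariant factors of ∂_2 are all 1, so H_1 ≅ Z.
  H_2: rank ker ∂_2 − rank ∂_3 = (5 − 5) − 0 = 0, and there is no ∂_3, so H_2 ≅ 0.

H_0 = Z,  H_1 = Z,  H_2 = 0.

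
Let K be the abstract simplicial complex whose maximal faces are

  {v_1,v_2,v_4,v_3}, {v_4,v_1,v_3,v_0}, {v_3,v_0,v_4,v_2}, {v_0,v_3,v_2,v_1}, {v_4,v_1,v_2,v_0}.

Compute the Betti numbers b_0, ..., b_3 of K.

Fix the vertex order v_0 < v_1 < v_2 < v_3 < v_4 and write every simplex with vertices in increasing order. Then dim K = 3 and the simplices of K are:

  0-simplices (5): [v_0], [v_1], [v_2], [v_3], [v_4]
  1-simplices (10): [v_0,v_1], [v_0,v_2], [v_0,v_3], [v_0,v_4], [v_1,v_2], [v_1,v_3], [v_1,v_4], [v_2,v_3], [v_2,v_4], [v_3,v_4]
  2-simplices (10): [v_0,v_1,v_2], [v_0,v_1,v_3], [v_0,v_1,v_4], [v_0,v_2,v_3], [v_0,v_2,v_4], [v_0,v_3,v_4], [v_1,v_2,v_3], [v_1,v_2,v_4], [v_1,v_3,v_4], [v_2,v_3,v_4]
  3-simplices (5): [v_0,v_1,v_2,v_3], [v_0,v_1,v_2,v_4], [v_0,v_1,v_3,v_4], [v_0,v_2,v_3,v_4], [v_1,v_2,v_3,v_4]

Hence C_0 ≅ Z^5, C_1 ≅ Z^10, C_2 ≅ Z^10, C_3 ≅ Z^5.

Boundary ∂_1: C_1 → C_0 maps an edge to its endpoints' difference, ∂[p,q] = q − p.
As a 5×10 matrix over Z this has rank 4, with invariant factors (1,1,1,1).

∂_2: C_2 → C_1 acts by ∂[p,q,r] = [q,r] − [p,r] + [p,q]. For instance
  ∂[v_1,v_2,v_3] = [v_2,v_3] − [v_1,v_3] + [v_1,v_2],
  ∂[v_0,v_2,v_3] = [v_2,v_3] − [v_0,v_3] + [v_0,v_2].
As a 10×10 matrix over Z this has rank 6, with invariant factors (1,1,1,1,1,1).

The boundary map ∂_3: C_3 → C_2 sends each 3-simplex σ to the alternating sum Σ_i (−1)^i (σ with its i-th vertex removed). For instance
  ∂[v_0,v_1,v_2,v_3] = [v_1,v_2,v_3] − [v_0,v_2,v_3] + [v_0,v_1,v_3] − [v_0,v_1,v_2],
  ∂[v_0,v_1,v_2,v_4] = [v_1,v_2,v_4] − [v_0,v_2,v_4] + [v_0,v_1,v_4] − [v_0,v_1,v_2].
The resulting 10×5 matrix has rank 4, and its Smith normal form has invariant factors (1,1,1,1).

Reading off H_k = ker ∂_k / im ∂_{k+1}:

  H_0: rank C_0 − rank ∂_1 = 5 − 4 = 1, and the invariant factors of ∂_1 are all 1, so H_0 ≅ Z.
  H_1: rank ker ∂_1 − rank ∂_2 = (10 − 4) − 6 = 0, and the invariant factors of ∂_2 are all 1, so H_1 ≅ 0.
  H_2: rank ker ∂_2 − rank ∂_3 = (10 − 6) − 4 = 0, and the invariant factors of ∂_3 are all 1, so H_2 ≅ 0.
  H_3: rank ker ∂_3 − rank ∂_4 = (5 − 4) − 0 = 1, and there is no ∂_4, so H_3 ≅ Z.

As a check, the Euler characteristic is 5 − 10 + 10 − 5 = 0, which agrees with 1 − 0 + 0 − 1 = 0.

Hence the Betti numbers are b_0 = 1, b_1 = 0, b_2 = 0, b_3 = 1.

b_0 = 1, b_1 = 0, b_2 = 0, b_3 = 1.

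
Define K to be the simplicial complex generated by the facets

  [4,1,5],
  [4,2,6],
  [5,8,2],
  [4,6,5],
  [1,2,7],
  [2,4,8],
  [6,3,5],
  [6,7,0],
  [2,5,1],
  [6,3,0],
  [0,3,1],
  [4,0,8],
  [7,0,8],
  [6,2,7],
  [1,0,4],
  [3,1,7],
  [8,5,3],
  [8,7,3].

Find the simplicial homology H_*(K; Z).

H_0 ≅ Z,  H_1 ≅ Z × Z/2,  H_2 = 0.

Fix the vertex order 0 < 1 < 2 < 3 < 4 < 5 < 6 < 7 < 8 and write every simplex with vertices in increasing order. Then dim K = 2 and the simplices of K are:

  0-simplices (9): [0], [1], [2], [3], [4], [5], [6], [7], [8]
  1-simplices (27): (27 of them)
  2-simplices (18): [0,1,3], [0,1,4], [0,3,6], [0,4,8], [0,6,7], [0,7,8], [1,2,5], [1,2,7], [1,3,7], [1,4,5], [2,4,6], [2,4,8], [2,5,8], [2,6,7], [3,5,6], [3,5,8], [3,7,8], [4,5,6]

so the chain groups are C_0 ≅ Z^9, C_1 ≅ Z^27, C_2 ≅ Z^18.

Boundary ∂_1: C_1 → C_0 sends each edge [p,q] (with p < q) to q − p. For instance
  ∂[1,5] = [5] − [1].
This gives a 9×27 integer matrix of rank 8; reducing to Smith normal form yields diagonal entries (1,1,1,1,1,1,1,1).

∂_2: C_2 → C_1 sends each 2-simplex [p,q,r] to [q,r] − [p,r] + [p,q]. For instance
  ∂[3,7,8] = [7,8] − [3,8] + [3,7],
  ∂[1,2,5] = [2,5] − [1,5] + [1,2].
As a 27×18 matrix over Z this has rank 18, with invariant factors (1,1,1,1,1,1,1,1,1,1,1,1,1,1,1,1,1,2).

Now H_k = ker ∂_k / im ∂_{k+1}, so:

  H_0: rank C_0 − rank ∂_1 = 9 − 8 = 1, and the invariant factors of ∂_1 are all 1, so H_0 = Z.
  H_1: rank ker ∂_1 − rank ∂_2 = (27 − 8) − 18 = 1, and ∂_2 has invariant factor 2 > 1, so H_1 = Z × Z/2.
  H_2: rank ker ∂_2 − rank ∂_3 = (18 − 18) − 0 = 0, and there is no ∂_3, so H_2 = 0.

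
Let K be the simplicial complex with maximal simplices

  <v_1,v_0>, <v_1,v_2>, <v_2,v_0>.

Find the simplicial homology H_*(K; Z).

We work with the vertex ordering v_0 < v_1 < v_2. The simplices of K, each written with vertices in increasing order, are:

  0-simplices (3): [v_0], [v_1], [v_2]
  1-simplices (3): [v_0,v_1], [v_0,v_2], [v_1,v_2]

giving chain groups C_0 ≅ Z^3, C_1 ≅ Z^3.

∂_1: C_1 → C_0 sends each edge [p,q] (with p < q) to q − p. For instance
  ∂[v_0,v_1] = [v_1] − [v_0].
As a 3×3 matrix over Z this has rank 2, with invariant factors (1,1).

Reading off H_k = ker ∂_k / im ∂_{k+1}:

  H_0: rank C_0 − rank ∂_1 = 3 − 2 = 1, and the invariant factors of ∂_1 are all 1, so H_0 = Z.
  H_1: rank ker ∂_1 − rank ∂_2 = (3 − 2) − 0 = 1, and there is no ∂_2, so H_1 = Z.

(K is a triangulation of the circle S^1.)

H_0 = Z,  H_1 = Z.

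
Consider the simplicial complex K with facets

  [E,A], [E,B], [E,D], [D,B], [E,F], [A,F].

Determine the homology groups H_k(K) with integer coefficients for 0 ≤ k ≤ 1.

H_0 ≅ Z,  H_1 ≅ Z^2.

K has 5 vertices, 6 edges.
rank ∂_0 = 0, rank ∂_1 = 4 ⇒ b_0 = 5 − 0 − 4 = 1; all invariant factors of ∂_1 are 1 so no torsion. So H_0 = Z.
rank ∂_1 = 4, rank ∂_2 = 0 ⇒ b_1 = 6 − 4 − 0 = 2. So H_1 = Z^2.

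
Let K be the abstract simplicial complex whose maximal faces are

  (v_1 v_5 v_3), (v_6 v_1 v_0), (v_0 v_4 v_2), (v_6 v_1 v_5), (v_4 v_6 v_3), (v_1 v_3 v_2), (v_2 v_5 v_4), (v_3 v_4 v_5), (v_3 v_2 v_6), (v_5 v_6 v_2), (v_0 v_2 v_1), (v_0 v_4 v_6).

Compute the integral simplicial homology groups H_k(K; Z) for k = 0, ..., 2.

H_0 ≅ Z,  H_1 ≅ Z/2Z,  H_2 = 0.

Take the total order v_0 < v_1 < v_2 < v_3 < v_4 < v_5 < v_6 on the vertex set. Then K (dimension 2) consists of the simplices:

  0-simplices (7): [v_0], [v_1], [v_2], [v_3], [v_4], [v_5], [v_6]
  1-simplices (18): (18 of them)
  2-simplices (12): (12 of them)

Hence C_0 ≅ Z^7, C_1 ≅ Z^18, C_2 ≅ Z^12.

The boundary map ∂_1: C_1 → C_0 sends each edge [p,q] (with p < q) to q − p. For instance
  ∂[v_2,v_3] = [v_3] − [v_2].
The 7×18 boundary matrix has rank 6 and Smith normal form diag(1,1,1,1,1,1).

Boundary ∂_2: C_2 → C_1 sends each 2-simplex [p,q,r] to [q,r] − [p,r] + [p,q]. For instance
  ∂[v_1,v_2,v_3] = [v_2,v_3] − [v_1,v_3] + [v_1,v_2],
  ∂[v_2,v_3,v_6] = [v_3,v_6] − [v_2,v_6] + [v_2,v_3].
This gives a 18×12 integer matrix of rank 12; reducing to Smith normal form yields diagonal entries (1,1,1,1,1,1,1,1,1,1,1,2).

Now H_k = ker ∂_k / im ∂_{k+1}, so:

  H_0: rank C_0 − rank ∂_1 = 7 − 6 = 1, and the invariant factors of ∂_1 are all 1, so H_0 ≅ Z.
  H_1: rank ker ∂_1 − rank ∂_2 = (18 − 6) − 12 = 0, and ∂_2 has invariant factor 2 > 1, so H_1 ≅ Z/2Z.
  H_2: rank ker ∂_2 − rank ∂_3 = (12 − 12) − 0 = 0, and there is no ∂_3, so H_2 ≅ 0.

(K is a triangulation of the real projective plane RP^2.)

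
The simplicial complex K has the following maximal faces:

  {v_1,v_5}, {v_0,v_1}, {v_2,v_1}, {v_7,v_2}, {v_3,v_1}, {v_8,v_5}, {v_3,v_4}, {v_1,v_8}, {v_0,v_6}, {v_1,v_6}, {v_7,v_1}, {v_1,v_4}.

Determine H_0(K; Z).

H_0 ≅ Z.

Fix the vertex order v_0 < v_1 < v_2 < v_3 < v_4 < v_5 < v_6 < v_7 < v_8 and write every simplex with vertices in increasing order. Then dim K = 1 and the simplices of K are:

  0-simplices (9): [v_0], [v_1], [v_2], [v_3], [v_4], [v_5], [v_6], [v_7], [v_8]
  1-simplices (12): [v_0,v_1], [v_0,v_6], [v_1,v_2], [v_1,v_3], [v_1,v_4], [v_1,v_5], [v_1,v_6], [v_1,v_7], [v_1,v_8], [v_2,v_7], [v_3,v_4], [v_5,v_8]

giving chain groups C_0 ≅ Z^9, C_1 ≅ Z^12.

The boundary map ∂_1: C_1 → C_0 sends each edge [p,q] (with p < q) to q − p. For instance
  ∂[v_5,v_8] = [v_8] − [v_5].
The 9×12 boundary matrix has rank 8 and Smith normal form diag(1,1,1,1,1,1,1,1).

From H_k ≅ ker(∂_k) / im(∂_{k+1}) we obtain:

  H_0: rank C_0 − rank ∂_1 = 9 − 8 = 1, and the invariant factors of ∂_1 are all 1, so H_0 ≅ Z.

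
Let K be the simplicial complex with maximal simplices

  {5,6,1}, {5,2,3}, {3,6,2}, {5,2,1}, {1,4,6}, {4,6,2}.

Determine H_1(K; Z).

H_1 = Z.

Take the total order 1 < 2 < 3 < 4 < 5 < 6 on the vertex set. Then K (dimension 2) consists of the simplices:

  0-simplices (6): [1], [2], [3], [4], [5], [6]
  1-simplices (12): [1,2], [1,4], [1,5], [1,6], [2,3], [2,4], [2,5], [2,6], [3,5], [3,6], [4,6], [5,6]
  2-simplices (6): [1,2,5], [1,4,6], [1,5,6], [2,3,5], [2,3,6], [2,4,6]

giving chain groups C_0 ≅ Z^6, C_1 ≅ Z^12, C_2 ≅ Z^6.

∂_1: C_1 → C_0 maps an edge to its endpoints' difference, ∂[p,q] = q − p.
The resulting 6×12 matrix has rank 5, and its Smith normal form has invariant factors (1,1,1,1,1).

∂_2: C_2 → C_1 sends each 2-simplex [p,q,r] to [q,r] − [p,r] + [p,q]. For instance
  ∂[1,5,6] = [5,6] − [1,6] + [1,5],
  ∂[2,3,6] = [3,6] − [2,6] + [2,3].
This gives a 12×6 integer matrix of rank 6; reducing to Smith normal form yields diagonal entries (1,1,1,1,1,1).

Computing H_k = (kernel of ∂_k) / (image of ∂_{k+1}):

  H_1: rank ker ∂_1 − rank ∂_2 = (12 − 5) − 6 = 1, and the invariant factors of ∂_2 are all 1, so H_1 ≅ Z.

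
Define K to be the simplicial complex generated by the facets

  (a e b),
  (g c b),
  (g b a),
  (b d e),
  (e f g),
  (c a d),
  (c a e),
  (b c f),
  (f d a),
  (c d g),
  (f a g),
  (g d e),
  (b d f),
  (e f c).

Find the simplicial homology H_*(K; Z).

H_0 = Z,  H_1 = Z^2,  H_2 = Z.

Fix the vertex order a < b < c < d < e < f < g and write every simplex with vertices in increasing order. Then dim K = 2 and the simplices of K are:

  0-simplices (7): a, b, c, d, e, f, g
  1-simplices (21): ab, ac, ad, ae, af, ag, bc, bd, be, bf, bg, cd, ce, cf, cg, de, df, dg, ef, eg, fg
  2-simplices (14): abe, abg, acd, ace, adf, afg, bcf, bcg, bde, bdf, cdg, cef, deg, efg

so the chain groups are C_0 ≅ Z^7, C_1 ≅ Z^21, C_2 ≅ Z^14.

Boundary ∂_1: C_1 → C_0 is given by ∂[p,q] = [q] − [p].
The 7×21 boundary matrix has rank 6 and Smith normal form diag(1,1,1,1,1,1).

The boundary map ∂_2: C_2 → C_1 sends each 2-simplex [p,q,r] to [q,r] − [p,r] + [p,q]. For instance
  ∂cef = ef − cf + ce,
  ∂abg = bg − ag + ab.
The 21×14 boundary matrix has rank 13 and Smith normal form diag(1,1,1,1,1,1,1,1,1,1,1,1,1).

Computing H_k = (kernel of ∂_k) / (image of ∂_{k+1}):

  H_0: rank C_0 − rank ∂_1 = 7 − 6 = 1, and the invariant factors of ∂_1 are all 1, so H_0 ≅ Z.
  H_1: rank ker ∂_1 − rank ∂_2 = (21 − 6) − 13 = 2, and the invariant factors of ∂_2 are all 1, so H_1 ≅ Z^2.
  H_2: rank ker ∂_2 − rank ∂_3 = (14 − 13) − 0 = 1, and there is no ∂_3, so H_2 ≅ Z.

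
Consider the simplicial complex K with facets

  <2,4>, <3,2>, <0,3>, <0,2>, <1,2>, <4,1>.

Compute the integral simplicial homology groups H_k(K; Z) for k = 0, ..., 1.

Fix the vertex order 0 < 1 < 2 < 3 < 4 and write every simplex with vertices in increasing order. Then dim K = 1 and the simplices of K are:

  0-simplices (5): [0], [1], [2], [3], [4]
  1-simplices (6): [0,2], [0,3], [1,2], [1,4], [2,3], [2,4]

giving chain groups C_0 ≅ Z^5, C_1 ≅ Z^6.

∂_1: C_1 → C_0 maps an edge to its endpoints' difference, ∂[p,q] = q − p. For instance
  ∂[0,3] = [3] − [0].
This gives a 5×6 integer matrix of rank 4; reducing to Smith normal form yields diagonal entries (1,1,1,1).

Now H_k = ker ∂_k / im ∂_{k+1}, so:

  H_0: rank C_0 − rank ∂_1 = 5 − 4 = 1, and the invariant factors of ∂_1 are all 1, so H_0 ≅ Z.
  H_1: rank ker ∂_1 − rank ∂_2 = (6 − 4) − 0 = 2, and there is no ∂_2, so H_1 ≅ Z^2.

H_0 = Z,  H_1 = Z^2.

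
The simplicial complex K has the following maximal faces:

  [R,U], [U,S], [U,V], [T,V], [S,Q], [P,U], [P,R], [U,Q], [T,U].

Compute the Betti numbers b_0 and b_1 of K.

b_0 = 1, b_1 = 3.

Take the total order P < Q < R < S < T < U < V on the vertex set. Then K (dimension 1) consists of the simplices:

  0-simplices (7): P, Q, R, S, T, U, V
  1-simplices (9): PR, PU, QS, QU, RU, SU, TU, TV, UV

so the chain groups are C_0 ≅ Z^7, C_1 ≅ Z^9.

The boundary map ∂_1: C_1 → C_0 is given by ∂[p,q] = [q] − [p]. For instance
  ∂SU = U − S.
This gives a 7×9 integer matrix of rank 6; reducing to Smith normal form yields diagonal entries (1,1,1,1,1,1).

Now H_k = ker ∂_k / im ∂_{k+1}, so:

  H_0: rank C_0 − rank ∂_1 = 7 − 6 = 1, and the invariant factors of ∂_1 are all 1, so H_0 ≅ Z.
  H_1: rank ker ∂_1 − rank ∂_2 = (9 − 6) − 0 = 3, and there is no ∂_2, so H_1 ≅ Z^3.

Hence the Betti numbers are b_0 = 1, b_1 = 3.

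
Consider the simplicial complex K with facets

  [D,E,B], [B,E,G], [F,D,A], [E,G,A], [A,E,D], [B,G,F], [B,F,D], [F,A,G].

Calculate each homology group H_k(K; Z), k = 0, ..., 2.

We work with the vertex ordering A < B < D < E < F < G. The simplices of K, each written with vertices in increasing order, are:

  0-simplices (6): A, B, D, E, F, G
  1-simplices (12): AD, AE, AF, AG, BD, BE, BF, BG, DE, DF, EG, FG
  2-simplices (8): ADE, ADF, AEG, AFG, BDE, BDF, BEG, BFG

giving chain groups C_0 ≅ Z^6, C_1 ≅ Z^12, C_2 ≅ Z^8.

Boundary ∂_1: C_1 → C_0 maps an edge to its endpoints' difference, ∂[p,q] = q − p.
As a 6×12 matrix over Z this has rank 5, with invariant factors (1,1,1,1,1).

The boundary map ∂_2: C_2 → C_1 sends each 2-simplex [p,q,r] to [q,r] − [p,r] + [p,q]. For instance
  ∂BDE = DE − BE + BD,
  ∂ADF = DF − AF + AD.
This gives a 12×8 integer matrix of rank 7; reducing to Smith normal form yields diagonal entries (1,1,1,1,1,1,1).

Now H_k = ker ∂_k / im ∂_{k+1}, so:

  H_0: rank C_0 − rank ∂_1 = 6 − 5 = 1, and the invariant factors of ∂_1 are all 1, so H_0 ≅ Z.
  H_1: rank ker ∂_1 − rank ∂_2 = (12 − 5) − 7 = 0, and the invariant factors of ∂_2 are all 1, so H_1 ≅ 0.
  H_2: rank ker ∂_2 − rank ∂_3 = (8 − 7) − 0 = 1, and there is no ∂_3, so H_2 ≅ Z.

As a check, the Euler characteristic is 6 − 12 + 8 = 2, which agrees with 1 − 0 + 1 = 2.

H_0 ≅ Z,  H_1 = 0,  H_2 ≅ Z.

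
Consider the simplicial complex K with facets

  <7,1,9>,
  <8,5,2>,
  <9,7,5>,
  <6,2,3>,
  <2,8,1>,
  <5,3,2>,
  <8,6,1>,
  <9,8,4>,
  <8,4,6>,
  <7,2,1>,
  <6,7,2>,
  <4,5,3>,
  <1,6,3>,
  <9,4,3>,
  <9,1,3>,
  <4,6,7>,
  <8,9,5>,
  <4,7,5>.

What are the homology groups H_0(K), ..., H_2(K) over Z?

H_0 ≅ Z,  H_1 ≅ Z ⊕ Z/2,  H_2 = 0.

Order the vertices as 1 < 2 < 3 < 4 < 5 < 6 < 7 < 8 < 9. Listing each simplex with vertices in this order, K has dimension 2 with simplices:

  0-simplices (9): [1], [2], [3], [4], [5], [6], [7], [8], [9]
  1-simplices (27): (27 of them)
  2-simplices (18): [1,2,7], [1,2,8], [1,3,6], [1,3,9], [1,6,8], [1,7,9], [2,3,5], [2,3,6], [2,5,8], [2,6,7], [3,4,5], [3,4,9], [4,5,7], [4,6,7], [4,6,8], [4,8,9], [5,7,9], [5,8,9]

so the chain groups are C_0 ≅ Z^9, C_1 ≅ Z^27, C_2 ≅ Z^18.

Boundary ∂_1: C_1 → C_0 is given by ∂[p,q] = [q] − [p]. For instance
  ∂[5,7] = [7] − [5].
As a 9×27 matrix over Z this has rank 8, with invariant factors (1,1,1,1,1,1,1,1).

The boundary map ∂_2: C_2 → C_1 sends each 2-simplex [p,q,r] to [q,r] − [p,r] + [p,q]. For instance
  ∂[3,4,9] = [4,9] − [3,9] + [3,4],
  ∂[1,3,6] = [3,6] − [1,6] + [1,3].
This gives a 27×18 integer matrix of rank 18; reducing to Smith normal form yields diagonal entries (1,1,1,1,1,1,1,1,1,1,1,1,1,1,1,1,1,2).

From H_k ≅ ker(∂_k) / im(∂_{k+1}) we obtain:

  H_0: rank C_0 − rank ∂_1 = 9 − 8 = 1, and the invariant factors of ∂_1 are all 1, so H_0 ≅ Z.
  H_1: rank ker ∂_1 − rank ∂_2 = (27 − 8) − 18 = 1, and ∂_2 has invariant factor 2 > 1, so H_1 ≅ Z ⊕ Z/2.
  H_2: rank ker ∂_2 − rank ∂_3 = (18 − 18) − 0 = 0, and there is no ∂_3, so H_2 ≅ 0.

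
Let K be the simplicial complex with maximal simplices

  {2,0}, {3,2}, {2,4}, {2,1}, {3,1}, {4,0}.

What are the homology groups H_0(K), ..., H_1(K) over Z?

H_0 ≅ Z,  H_1 ≅ Z^2.

Take the total order 0 < 1 < 2 < 3 < 4 on the vertex set. Then K (dimension 1) consists of the simplices:

  0-simplices (5): [0], [1], [2], [3], [4]
  1-simplices (6): [0,2], [0,4], [1,2], [1,3], [2,3], [2,4]

so the chain groups are C_0 ≅ Z^5, C_1 ≅ Z^6.

∂_1: C_1 → C_0 maps an edge to its endpoints' difference, ∂[p,q] = q − p.
The 5×6 boundary matrix has rank 4 and Smith normal form diag(1,1,1,1).

Computing H_k = (kernel of ∂_k) / (image of ∂_{k+1}):

  H_0: rank C_0 − rank ∂_1 = 5 − 4 = 1, and the invariant factors of ∂_1 are all 1, so H_0 ≅ Z.
  H_1: rank ker ∂_1 − rank ∂_2 = (6 − 4) − 0 = 2, and there is no ∂_2, so H_1 ≅ Z^2.

As a check, the Euler characteristic is 5 − 6 = -1, which agrees with 1 − 2 = -1.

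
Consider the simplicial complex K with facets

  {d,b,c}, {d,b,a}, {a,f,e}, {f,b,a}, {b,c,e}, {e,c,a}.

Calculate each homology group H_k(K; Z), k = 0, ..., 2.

K has 6 vertices, 12 edges, 6 triangles.
rank ∂_0 = 0, rank ∂_1 = 5 ⇒ b_0 = 6 − 0 − 5 = 1; all invariant factors of ∂_1 are 1 so no torsion. So H_0 = Z.
rank ∂_1 = 5, rank ∂_2 = 6 ⇒ b_1 = 12 − 5 − 6 = 1; all invariant factors of ∂_2 are 1 so no torsion. So H_1 = Z.
rank ∂_2 = 6, rank ∂_3 = 0 ⇒ b_2 = 6 − 6 − 0 = 0. So H_2 = 0.

H_0 = Z,  H_1 = Z,  H_2 = 0.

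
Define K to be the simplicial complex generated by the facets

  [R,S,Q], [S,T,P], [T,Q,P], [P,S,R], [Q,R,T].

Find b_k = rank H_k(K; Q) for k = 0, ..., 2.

b_0 = 1, b_1 = 1, b_2 = 0.

Take the total order P < Q < R < S < T on the vertex set. Then K (dimension 2) consists of the simplices:

  0-simplices (5): P, Q, R, S, T
  1-simplices (10): PQ, PR, PS, PT, QR, QS, QT, RS, RT, ST
  2-simplices (5): PQT, PRS, PST, QRS, QRT

Hence C_0 ≅ Z^5, C_1 ≅ Z^10, C_2 ≅ Z^5.

∂_1: C_1 → C_0 is given by ∂[p,q] = [q] − [p]. For instance
  ∂PS = S − P.
The resulting 5×10 matrix has rank 4, and its Smith normal form has invariant factors (1,1,1,1).

The boundary map ∂_2: C_2 → C_1 sends each 2-simplex [p,q,r] to [q,r] − [p,r] + [p,q]. For instance
  ∂QRT = RT − QT + QR,
  ∂PRS = RS − PS + PR.
The 10×5 boundary matrix has rank 5 and Smith normal form diag(1,1,1,1,1).

Reading off H_k = ker ∂_k / im ∂_{k+1}:

  H_0: rank C_0 − rank ∂_1 = 5 − 4 = 1, and the invariant factors of ∂_1 are all 1, so H_0 ≅ Z.
  H_1: rank ker ∂_1 − rank ∂_2 = (10 − 4) − 5 = 1, and the invariant factors of ∂_2 are all 1, so H_1 ≅ Z.
  H_2: rank ker ∂_2 − rank ∂_3 = (5 − 5) − 0 = 0, and there is no ∂_3, so H_2 ≅ 0.

As a check, the Euler characteristic is 5 − 10 + 5 = 0, which agrees with 1 − 1 + 0 = 0.

Hence the Betti numbers are b_0 = 1, b_1 = 1, b_2 = 0.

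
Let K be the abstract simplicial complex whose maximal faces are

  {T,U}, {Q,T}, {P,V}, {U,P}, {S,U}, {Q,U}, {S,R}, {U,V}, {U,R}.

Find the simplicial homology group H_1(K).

H_1 = Z^3.

Order the vertices as P < Q < R < S < T < U < V. Listing each simplex with vertices in this order, K has dimension 1 with simplices:

  0-simplices (7): P, Q, R, S, T, U, V
  1-simplices (9): PU, PV, QT, QU, RS, RU, SU, TU, UV

Hence C_0 ≅ Z^7, C_1 ≅ Z^9.

The boundary map ∂_1: C_1 → C_0 maps an edge to its endpoints' difference, ∂[p,q] = q − p. For instance
  ∂QU = U − Q.
As a 7×9 matrix over Z this has rank 6, with invariant factors (1,1,1,1,1,1).

Reading off H_k = ker ∂_k / im ∂_{k+1}:

  H_1: rank ker ∂_1 − rank ∂_2 = (9 − 6) − 0 = 3, and there is no ∂_2, so H_1 = Z^3.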